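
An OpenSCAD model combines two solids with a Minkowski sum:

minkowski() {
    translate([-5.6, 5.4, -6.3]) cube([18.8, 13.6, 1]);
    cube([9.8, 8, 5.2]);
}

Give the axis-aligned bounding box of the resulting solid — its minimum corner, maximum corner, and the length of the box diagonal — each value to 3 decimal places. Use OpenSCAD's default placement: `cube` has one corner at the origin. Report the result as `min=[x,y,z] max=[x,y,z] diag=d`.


A = translate([-5.6, 5.4, -6.3]) cube([18.8, 13.6, 1]) → bbox [-5.6,5.4,-6.3] .. [13.2,19,-5.3]
B = cube([9.8, 8, 5.2]) → bbox [0,0,0] .. [9.8,8,5.2]
lo = A.lo+B.lo = [-5.6+0, 5.4+0, -6.3+0] = [-5.600,5.400,-6.300]
hi = A.hi+B.hi = [13.2+9.8, 19+8, -5.3+5.2] = [23.000,27.000,-0.100]
diag = √(28.6²+21.6²+6.2²) = √1322.96 = 36.373

min=[-5.600,5.400,-6.300] max=[23.000,27.000,-0.100] diag=36.373


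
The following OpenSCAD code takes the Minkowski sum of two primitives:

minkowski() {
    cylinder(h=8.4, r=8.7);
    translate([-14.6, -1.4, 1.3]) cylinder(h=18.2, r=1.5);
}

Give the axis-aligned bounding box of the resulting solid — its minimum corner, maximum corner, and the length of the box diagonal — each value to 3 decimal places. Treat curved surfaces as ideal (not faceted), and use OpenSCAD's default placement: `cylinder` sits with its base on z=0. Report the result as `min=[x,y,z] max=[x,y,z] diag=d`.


min=[-24.800,-11.600,1.300] max=[-4.400,8.800,27.900] diag=39.241

A = translate([-14.6, -1.4, 1.3]) cylinder(h=18.2, r=1.5) → bbox [-16.1,-2.9,1.3] .. [-13.1,0.1,19.5]
B = cylinder(h=8.4, r=8.7) → bbox [-8.7,-8.7,0] .. [8.7,8.7,8.4]
lo = A.lo+B.lo = [-16.1-8.7, -2.9-8.7, 1.3+0] = [-24.800,-11.600,1.300]
hi = A.hi+B.hi = [-13.1+8.7, 0.1+8.7, 19.5+8.4] = [-4.400,8.800,27.900]
diag = √(20.4²+20.4²+26.6²) = √1539.88 = 39.241


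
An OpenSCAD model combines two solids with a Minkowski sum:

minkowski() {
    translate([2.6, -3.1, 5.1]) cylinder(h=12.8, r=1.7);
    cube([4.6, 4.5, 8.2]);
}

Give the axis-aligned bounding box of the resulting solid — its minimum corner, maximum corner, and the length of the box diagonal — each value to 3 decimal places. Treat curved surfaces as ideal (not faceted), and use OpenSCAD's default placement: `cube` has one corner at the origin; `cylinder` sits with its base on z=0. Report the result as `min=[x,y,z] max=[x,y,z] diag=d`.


min=[0.900,-4.800,5.100] max=[8.900,3.100,26.100] diag=23.820

A = translate([2.6, -3.1, 5.1]) cylinder(h=12.8, r=1.7) → bbox [0.9,-4.8,5.1] .. [4.3,-1.4,17.9]
B = cube([4.6, 4.5, 8.2]) → bbox [0,0,0] .. [4.6,4.5,8.2]
lo = A.lo+B.lo = [0.9+0, -4.8+0, 5.1+0] = [0.900,-4.800,5.100]
hi = A.hi+B.hi = [4.3+4.6, -1.4+4.5, 17.9+8.2] = [8.900,3.100,26.100]
diag = √(8²+7.9²+21²) = √567.41 = 23.820


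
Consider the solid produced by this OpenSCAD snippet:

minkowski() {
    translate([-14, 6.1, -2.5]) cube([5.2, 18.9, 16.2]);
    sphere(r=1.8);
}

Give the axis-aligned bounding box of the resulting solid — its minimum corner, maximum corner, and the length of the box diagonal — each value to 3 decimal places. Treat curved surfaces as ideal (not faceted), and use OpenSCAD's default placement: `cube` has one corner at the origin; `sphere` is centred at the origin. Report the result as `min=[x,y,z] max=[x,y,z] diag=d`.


min=[-15.800,4.300,-4.300] max=[-7.000,26.800,15.500] diag=31.237

A = translate([-14, 6.1, -2.5]) cube([5.2, 18.9, 16.2]) → bbox [-14,6.1,-2.5] .. [-8.8,25,13.7]
B = sphere(r=1.8) → bbox [-1.8,-1.8,-1.8] .. [1.8,1.8,1.8]
lo = A.lo+B.lo = [-14-1.8, 6.1-1.8, -2.5-1.8] = [-15.800,4.300,-4.300]
hi = A.hi+B.hi = [-8.8+1.8, 25+1.8, 13.7+1.8] = [-7.000,26.800,15.500]
diag = √(8.8²+22.5²+19.8²) = √975.73 = 31.237


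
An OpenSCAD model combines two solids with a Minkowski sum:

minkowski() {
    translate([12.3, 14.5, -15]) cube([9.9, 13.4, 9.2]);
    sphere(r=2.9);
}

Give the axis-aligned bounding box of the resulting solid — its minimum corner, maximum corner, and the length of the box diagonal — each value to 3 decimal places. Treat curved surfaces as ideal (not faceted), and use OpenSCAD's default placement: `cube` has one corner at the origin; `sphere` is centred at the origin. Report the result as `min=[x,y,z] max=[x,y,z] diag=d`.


A = translate([12.3, 14.5, -15]) cube([9.9, 13.4, 9.2]) → bbox [12.3,14.5,-15] .. [22.2,27.9,-5.8]
B = sphere(r=2.9) → bbox [-2.9,-2.9,-2.9] .. [2.9,2.9,2.9]
lo = A.lo+B.lo = [12.3-2.9, 14.5-2.9, -15-2.9] = [9.400,11.600,-17.900]
hi = A.hi+B.hi = [22.2+2.9, 27.9+2.9, -5.8+2.9] = [25.100,30.800,-2.900]
diag = √(15.7²+19.2²+15²) = √840.13 = 28.985

min=[9.400,11.600,-17.900] max=[25.100,30.800,-2.900] diag=28.985


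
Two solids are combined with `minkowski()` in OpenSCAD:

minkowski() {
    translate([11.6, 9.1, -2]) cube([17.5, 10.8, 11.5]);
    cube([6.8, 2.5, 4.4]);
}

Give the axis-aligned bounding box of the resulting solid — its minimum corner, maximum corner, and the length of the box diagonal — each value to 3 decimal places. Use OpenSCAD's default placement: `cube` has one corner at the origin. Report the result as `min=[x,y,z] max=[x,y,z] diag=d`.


A = translate([11.6, 9.1, -2]) cube([17.5, 10.8, 11.5]) → bbox [11.6,9.1,-2] .. [29.1,19.9,9.5]
B = cube([6.8, 2.5, 4.4]) → bbox [0,0,0] .. [6.8,2.5,4.4]
lo = A.lo+B.lo = [11.6+0, 9.1+0, -2+0] = [11.600,9.100,-2.000]
hi = A.hi+B.hi = [29.1+6.8, 19.9+2.5, 9.5+4.4] = [35.900,22.400,13.900]
diag = √(24.3²+13.3²+15.9²) = √1020.19 = 31.940

min=[11.600,9.100,-2.000] max=[35.900,22.400,13.900] diag=31.940


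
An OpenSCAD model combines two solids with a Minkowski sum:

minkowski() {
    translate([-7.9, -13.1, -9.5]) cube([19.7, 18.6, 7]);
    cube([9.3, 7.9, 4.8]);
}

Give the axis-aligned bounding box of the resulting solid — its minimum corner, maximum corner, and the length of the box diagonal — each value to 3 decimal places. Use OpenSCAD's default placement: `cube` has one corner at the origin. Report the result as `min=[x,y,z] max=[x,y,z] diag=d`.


min=[-7.900,-13.100,-9.500] max=[21.100,13.400,2.300] diag=41.018

A = translate([-7.9, -13.1, -9.5]) cube([19.7, 18.6, 7]) → bbox [-7.9,-13.1,-9.5] .. [11.8,5.5,-2.5]
B = cube([9.3, 7.9, 4.8]) → bbox [0,0,0] .. [9.3,7.9,4.8]
lo = A.lo+B.lo = [-7.9+0, -13.1+0, -9.5+0] = [-7.900,-13.100,-9.500]
hi = A.hi+B.hi = [11.8+9.3, 5.5+7.9, -2.5+4.8] = [21.100,13.400,2.300]
diag = √(29²+26.5²+11.8²) = √1682.49 = 41.018


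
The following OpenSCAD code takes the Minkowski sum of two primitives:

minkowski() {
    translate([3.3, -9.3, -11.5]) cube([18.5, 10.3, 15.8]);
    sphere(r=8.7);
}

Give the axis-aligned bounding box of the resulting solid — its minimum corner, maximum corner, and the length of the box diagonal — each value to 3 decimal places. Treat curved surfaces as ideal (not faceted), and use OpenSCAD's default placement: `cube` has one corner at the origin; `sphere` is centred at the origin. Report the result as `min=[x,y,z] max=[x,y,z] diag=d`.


min=[-5.400,-18.000,-20.200] max=[30.500,9.700,13.000] diag=56.199

A = translate([3.3, -9.3, -11.5]) cube([18.5, 10.3, 15.8]) → bbox [3.3,-9.3,-11.5] .. [21.8,1,4.3]
B = sphere(r=8.7) → bbox [-8.7,-8.7,-8.7] .. [8.7,8.7,8.7]
lo = A.lo+B.lo = [3.3-8.7, -9.3-8.7, -11.5-8.7] = [-5.400,-18.000,-20.200]
hi = A.hi+B.hi = [21.8+8.7, 1+8.7, 4.3+8.7] = [30.500,9.700,13.000]
diag = √(35.9²+27.7²+33.2²) = √3158.34 = 56.199


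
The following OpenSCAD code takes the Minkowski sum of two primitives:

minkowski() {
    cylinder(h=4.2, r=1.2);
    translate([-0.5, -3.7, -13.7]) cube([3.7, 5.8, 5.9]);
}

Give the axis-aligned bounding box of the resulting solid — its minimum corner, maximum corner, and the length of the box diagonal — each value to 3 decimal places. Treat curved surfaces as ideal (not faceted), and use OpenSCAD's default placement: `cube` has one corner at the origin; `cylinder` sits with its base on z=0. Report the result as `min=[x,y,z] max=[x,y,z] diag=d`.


A = translate([-0.5, -3.7, -13.7]) cube([3.7, 5.8, 5.9]) → bbox [-0.5,-3.7,-13.7] .. [3.2,2.1,-7.8]
B = cylinder(h=4.2, r=1.2) → bbox [-1.2,-1.2,0] .. [1.2,1.2,4.2]
lo = A.lo+B.lo = [-0.5-1.2, -3.7-1.2, -13.7+0] = [-1.700,-4.900,-13.700]
hi = A.hi+B.hi = [3.2+1.2, 2.1+1.2, -7.8+4.2] = [4.400,3.300,-3.600]
diag = √(6.1²+8.2²+10.1²) = √206.46 = 14.369

min=[-1.700,-4.900,-13.700] max=[4.400,3.300,-3.600] diag=14.369


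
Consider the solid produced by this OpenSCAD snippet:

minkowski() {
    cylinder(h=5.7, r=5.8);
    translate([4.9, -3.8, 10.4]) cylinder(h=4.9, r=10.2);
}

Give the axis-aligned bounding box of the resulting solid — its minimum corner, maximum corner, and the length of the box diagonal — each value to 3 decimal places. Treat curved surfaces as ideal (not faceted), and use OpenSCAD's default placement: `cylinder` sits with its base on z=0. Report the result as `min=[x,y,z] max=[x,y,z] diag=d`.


min=[-11.100,-19.800,10.400] max=[20.900,12.200,21.000] diag=46.480

A = translate([4.9, -3.8, 10.4]) cylinder(h=4.9, r=10.2) → bbox [-5.3,-14,10.4] .. [15.1,6.4,15.3]
B = cylinder(h=5.7, r=5.8) → bbox [-5.8,-5.8,0] .. [5.8,5.8,5.7]
lo = A.lo+B.lo = [-5.3-5.8, -14-5.8, 10.4+0] = [-11.100,-19.800,10.400]
hi = A.hi+B.hi = [15.1+5.8, 6.4+5.8, 15.3+5.7] = [20.900,12.200,21.000]
diag = √(32²+32²+10.6²) = √2160.36 = 46.480


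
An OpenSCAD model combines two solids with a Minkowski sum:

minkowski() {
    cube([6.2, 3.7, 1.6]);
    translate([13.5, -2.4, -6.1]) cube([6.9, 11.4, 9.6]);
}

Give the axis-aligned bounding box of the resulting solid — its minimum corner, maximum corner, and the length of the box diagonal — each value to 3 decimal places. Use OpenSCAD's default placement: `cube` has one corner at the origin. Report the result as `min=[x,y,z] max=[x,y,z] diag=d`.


min=[13.500,-2.400,-6.100] max=[26.600,12.700,5.100] diag=22.914

A = translate([13.5, -2.4, -6.1]) cube([6.9, 11.4, 9.6]) → bbox [13.5,-2.4,-6.1] .. [20.4,9,3.5]
B = cube([6.2, 3.7, 1.6]) → bbox [0,0,0] .. [6.2,3.7,1.6]
lo = A.lo+B.lo = [13.5+0, -2.4+0, -6.1+0] = [13.500,-2.400,-6.100]
hi = A.hi+B.hi = [20.4+6.2, 9+3.7, 3.5+1.6] = [26.600,12.700,5.100]
diag = √(13.1²+15.1²+11.2²) = √525.06 = 22.914


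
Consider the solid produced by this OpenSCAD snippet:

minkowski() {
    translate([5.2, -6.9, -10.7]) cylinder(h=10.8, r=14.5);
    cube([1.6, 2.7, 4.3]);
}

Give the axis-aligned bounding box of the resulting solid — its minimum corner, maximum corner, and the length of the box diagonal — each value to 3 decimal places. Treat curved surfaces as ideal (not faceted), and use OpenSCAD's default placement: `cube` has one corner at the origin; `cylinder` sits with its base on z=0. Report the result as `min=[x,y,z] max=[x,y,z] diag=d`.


min=[-9.300,-21.400,-10.700] max=[21.300,10.300,4.400] diag=46.575

A = translate([5.2, -6.9, -10.7]) cylinder(h=10.8, r=14.5) → bbox [-9.3,-21.4,-10.7] .. [19.7,7.6,0.1]
B = cube([1.6, 2.7, 4.3]) → bbox [0,0,0] .. [1.6,2.7,4.3]
lo = A.lo+B.lo = [-9.3+0, -21.4+0, -10.7+0] = [-9.300,-21.400,-10.700]
hi = A.hi+B.hi = [19.7+1.6, 7.6+2.7, 0.1+4.3] = [21.300,10.300,4.400]
diag = √(30.6²+31.7²+15.1²) = √2169.26 = 46.575


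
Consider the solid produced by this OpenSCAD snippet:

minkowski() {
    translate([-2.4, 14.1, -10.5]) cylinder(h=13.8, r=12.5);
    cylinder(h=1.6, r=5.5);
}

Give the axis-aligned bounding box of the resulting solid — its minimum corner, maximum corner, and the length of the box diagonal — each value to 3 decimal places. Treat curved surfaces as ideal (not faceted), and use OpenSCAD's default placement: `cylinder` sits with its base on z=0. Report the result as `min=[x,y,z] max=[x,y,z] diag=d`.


min=[-20.400,-3.900,-10.500] max=[15.600,32.100,4.900] diag=53.190

A = translate([-2.4, 14.1, -10.5]) cylinder(h=13.8, r=12.5) → bbox [-14.9,1.6,-10.5] .. [10.1,26.6,3.3]
B = cylinder(h=1.6, r=5.5) → bbox [-5.5,-5.5,0] .. [5.5,5.5,1.6]
lo = A.lo+B.lo = [-14.9-5.5, 1.6-5.5, -10.5+0] = [-20.400,-3.900,-10.500]
hi = A.hi+B.hi = [10.1+5.5, 26.6+5.5, 3.3+1.6] = [15.600,32.100,4.900]
diag = √(36²+36²+15.4²) = √2829.16 = 53.190


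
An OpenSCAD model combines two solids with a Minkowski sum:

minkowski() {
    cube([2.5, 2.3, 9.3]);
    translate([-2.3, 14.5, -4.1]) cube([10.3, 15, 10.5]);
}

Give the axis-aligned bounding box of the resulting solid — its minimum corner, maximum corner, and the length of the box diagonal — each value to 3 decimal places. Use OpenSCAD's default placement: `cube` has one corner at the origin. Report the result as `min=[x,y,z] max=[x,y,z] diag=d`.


A = translate([-2.3, 14.5, -4.1]) cube([10.3, 15, 10.5]) → bbox [-2.3,14.5,-4.1] .. [8,29.5,6.4]
B = cube([2.5, 2.3, 9.3]) → bbox [0,0,0] .. [2.5,2.3,9.3]
lo = A.lo+B.lo = [-2.3+0, 14.5+0, -4.1+0] = [-2.300,14.500,-4.100]
hi = A.hi+B.hi = [8+2.5, 29.5+2.3, 6.4+9.3] = [10.500,31.800,15.700]
diag = √(12.8²+17.3²+19.8²) = √855.17 = 29.243

min=[-2.300,14.500,-4.100] max=[10.500,31.800,15.700] diag=29.243


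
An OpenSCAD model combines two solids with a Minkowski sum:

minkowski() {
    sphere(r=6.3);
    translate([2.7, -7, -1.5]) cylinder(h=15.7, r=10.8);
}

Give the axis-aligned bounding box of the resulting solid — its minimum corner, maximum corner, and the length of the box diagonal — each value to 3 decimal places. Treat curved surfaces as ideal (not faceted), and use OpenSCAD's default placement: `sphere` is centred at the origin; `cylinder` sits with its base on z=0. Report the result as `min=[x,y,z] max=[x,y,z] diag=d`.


A = translate([2.7, -7, -1.5]) cylinder(h=15.7, r=10.8) → bbox [-8.1,-17.8,-1.5] .. [13.5,3.8,14.2]
B = sphere(r=6.3) → bbox [-6.3,-6.3,-6.3] .. [6.3,6.3,6.3]
lo = A.lo+B.lo = [-8.1-6.3, -17.8-6.3, -1.5-6.3] = [-14.400,-24.100,-7.800]
hi = A.hi+B.hi = [13.5+6.3, 3.8+6.3, 14.2+6.3] = [19.800,10.100,20.500]
diag = √(34.2²+34.2²+28.3²) = √3140.17 = 56.037

min=[-14.400,-24.100,-7.800] max=[19.800,10.100,20.500] diag=56.037


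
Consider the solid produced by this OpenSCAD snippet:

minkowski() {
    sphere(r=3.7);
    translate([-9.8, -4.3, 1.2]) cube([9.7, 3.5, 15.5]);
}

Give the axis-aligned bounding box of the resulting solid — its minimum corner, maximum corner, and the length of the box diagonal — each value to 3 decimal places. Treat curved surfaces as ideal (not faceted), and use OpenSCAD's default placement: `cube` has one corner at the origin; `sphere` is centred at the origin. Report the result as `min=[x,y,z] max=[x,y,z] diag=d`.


min=[-13.500,-8.000,-2.500] max=[3.600,2.900,20.400] diag=30.588

A = translate([-9.8, -4.3, 1.2]) cube([9.7, 3.5, 15.5]) → bbox [-9.8,-4.3,1.2] .. [-0.1,-0.8,16.7]
B = sphere(r=3.7) → bbox [-3.7,-3.7,-3.7] .. [3.7,3.7,3.7]
lo = A.lo+B.lo = [-9.8-3.7, -4.3-3.7, 1.2-3.7] = [-13.500,-8.000,-2.500]
hi = A.hi+B.hi = [-0.1+3.7, -0.8+3.7, 16.7+3.7] = [3.600,2.900,20.400]
diag = √(17.1²+10.9²+22.9²) = √935.63 = 30.588


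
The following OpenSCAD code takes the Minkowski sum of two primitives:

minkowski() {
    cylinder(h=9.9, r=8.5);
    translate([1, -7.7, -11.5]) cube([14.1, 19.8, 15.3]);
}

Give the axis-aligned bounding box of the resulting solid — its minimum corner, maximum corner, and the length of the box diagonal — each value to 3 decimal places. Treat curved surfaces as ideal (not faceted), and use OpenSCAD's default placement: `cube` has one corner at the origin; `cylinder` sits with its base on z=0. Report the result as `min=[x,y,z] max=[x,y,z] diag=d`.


A = translate([1, -7.7, -11.5]) cube([14.1, 19.8, 15.3]) → bbox [1,-7.7,-11.5] .. [15.1,12.1,3.8]
B = cylinder(h=9.9, r=8.5) → bbox [-8.5,-8.5,0] .. [8.5,8.5,9.9]
lo = A.lo+B.lo = [1-8.5, -7.7-8.5, -11.5+0] = [-7.500,-16.200,-11.500]
hi = A.hi+B.hi = [15.1+8.5, 12.1+8.5, 3.8+9.9] = [23.600,20.600,13.700]
diag = √(31.1²+36.8²+25.2²) = √2956.49 = 54.374

min=[-7.500,-16.200,-11.500] max=[23.600,20.600,13.700] diag=54.374


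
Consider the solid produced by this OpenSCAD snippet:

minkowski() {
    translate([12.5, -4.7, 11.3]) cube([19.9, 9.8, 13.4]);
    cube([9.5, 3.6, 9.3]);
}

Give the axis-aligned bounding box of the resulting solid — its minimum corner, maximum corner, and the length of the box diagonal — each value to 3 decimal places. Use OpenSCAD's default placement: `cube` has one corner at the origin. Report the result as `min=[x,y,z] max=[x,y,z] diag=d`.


A = translate([12.5, -4.7, 11.3]) cube([19.9, 9.8, 13.4]) → bbox [12.5,-4.7,11.3] .. [32.4,5.1,24.7]
B = cube([9.5, 3.6, 9.3]) → bbox [0,0,0] .. [9.5,3.6,9.3]
lo = A.lo+B.lo = [12.5+0, -4.7+0, 11.3+0] = [12.500,-4.700,11.300]
hi = A.hi+B.hi = [32.4+9.5, 5.1+3.6, 24.7+9.3] = [41.900,8.700,34.000]
diag = √(29.4²+13.4²+22.7²) = √1559.21 = 39.487

min=[12.500,-4.700,11.300] max=[41.900,8.700,34.000] diag=39.487


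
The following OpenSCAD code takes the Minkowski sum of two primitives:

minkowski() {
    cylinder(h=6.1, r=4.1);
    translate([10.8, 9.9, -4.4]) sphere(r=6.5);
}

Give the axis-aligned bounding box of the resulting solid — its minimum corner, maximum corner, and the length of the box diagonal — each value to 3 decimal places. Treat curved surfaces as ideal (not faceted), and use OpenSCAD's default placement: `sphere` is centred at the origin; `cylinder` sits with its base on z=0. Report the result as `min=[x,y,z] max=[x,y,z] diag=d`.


A = translate([10.8, 9.9, -4.4]) sphere(r=6.5) → bbox [4.3,3.4,-10.9] .. [17.3,16.4,2.1]
B = cylinder(h=6.1, r=4.1) → bbox [-4.1,-4.1,0] .. [4.1,4.1,6.1]
lo = A.lo+B.lo = [4.3-4.1, 3.4-4.1, -10.9+0] = [0.200,-0.700,-10.900]
hi = A.hi+B.hi = [17.3+4.1, 16.4+4.1, 2.1+6.1] = [21.400,20.500,8.200]
diag = √(21.2²+21.2²+19.1²) = √1263.69 = 35.548

min=[0.200,-0.700,-10.900] max=[21.400,20.500,8.200] diag=35.548


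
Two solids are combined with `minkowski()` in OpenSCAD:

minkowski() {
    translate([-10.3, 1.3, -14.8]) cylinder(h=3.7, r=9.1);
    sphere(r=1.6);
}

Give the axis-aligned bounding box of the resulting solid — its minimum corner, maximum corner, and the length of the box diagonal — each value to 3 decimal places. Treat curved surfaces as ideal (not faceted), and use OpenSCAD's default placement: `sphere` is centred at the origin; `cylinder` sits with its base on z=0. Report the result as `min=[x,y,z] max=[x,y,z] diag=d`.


A = translate([-10.3, 1.3, -14.8]) cylinder(h=3.7, r=9.1) → bbox [-19.4,-7.8,-14.8] .. [-1.2,10.4,-11.1]
B = sphere(r=1.6) → bbox [-1.6,-1.6,-1.6] .. [1.6,1.6,1.6]
lo = A.lo+B.lo = [-19.4-1.6, -7.8-1.6, -14.8-1.6] = [-21.000,-9.400,-16.400]
hi = A.hi+B.hi = [-1.2+1.6, 10.4+1.6, -11.1+1.6] = [0.400,12.000,-9.500]
diag = √(21.4²+21.4²+6.9²) = √963.53 = 31.041

min=[-21.000,-9.400,-16.400] max=[0.400,12.000,-9.500] diag=31.041


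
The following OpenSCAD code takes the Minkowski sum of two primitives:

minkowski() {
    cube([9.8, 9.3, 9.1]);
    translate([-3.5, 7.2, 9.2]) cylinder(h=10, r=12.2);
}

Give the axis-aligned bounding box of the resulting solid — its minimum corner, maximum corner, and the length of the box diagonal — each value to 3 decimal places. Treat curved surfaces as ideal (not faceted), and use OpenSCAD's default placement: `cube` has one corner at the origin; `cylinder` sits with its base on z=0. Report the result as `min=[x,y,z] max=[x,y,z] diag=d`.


min=[-15.700,-5.000,9.200] max=[18.500,28.700,28.300] diag=51.673

A = translate([-3.5, 7.2, 9.2]) cylinder(h=10, r=12.2) → bbox [-15.7,-5,9.2] .. [8.7,19.4,19.2]
B = cube([9.8, 9.3, 9.1]) → bbox [0,0,0] .. [9.8,9.3,9.1]
lo = A.lo+B.lo = [-15.7+0, -5+0, 9.2+0] = [-15.700,-5.000,9.200]
hi = A.hi+B.hi = [8.7+9.8, 19.4+9.3, 19.2+9.1] = [18.500,28.700,28.300]
diag = √(34.2²+33.7²+19.1²) = √2670.14 = 51.673


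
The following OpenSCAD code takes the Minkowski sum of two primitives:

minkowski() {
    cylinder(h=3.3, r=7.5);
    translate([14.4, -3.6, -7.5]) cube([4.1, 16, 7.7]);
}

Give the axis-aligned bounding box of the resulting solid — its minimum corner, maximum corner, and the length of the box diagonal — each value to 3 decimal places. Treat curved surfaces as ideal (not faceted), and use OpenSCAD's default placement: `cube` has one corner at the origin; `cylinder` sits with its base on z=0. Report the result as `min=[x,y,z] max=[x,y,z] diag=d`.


A = translate([14.4, -3.6, -7.5]) cube([4.1, 16, 7.7]) → bbox [14.4,-3.6,-7.5] .. [18.5,12.4,0.2]
B = cylinder(h=3.3, r=7.5) → bbox [-7.5,-7.5,0] .. [7.5,7.5,3.3]
lo = A.lo+B.lo = [14.4-7.5, -3.6-7.5, -7.5+0] = [6.900,-11.100,-7.500]
hi = A.hi+B.hi = [18.5+7.5, 12.4+7.5, 0.2+3.3] = [26.000,19.900,3.500]
diag = √(19.1²+31²+11²) = √1446.81 = 38.037

min=[6.900,-11.100,-7.500] max=[26.000,19.900,3.500] diag=38.037


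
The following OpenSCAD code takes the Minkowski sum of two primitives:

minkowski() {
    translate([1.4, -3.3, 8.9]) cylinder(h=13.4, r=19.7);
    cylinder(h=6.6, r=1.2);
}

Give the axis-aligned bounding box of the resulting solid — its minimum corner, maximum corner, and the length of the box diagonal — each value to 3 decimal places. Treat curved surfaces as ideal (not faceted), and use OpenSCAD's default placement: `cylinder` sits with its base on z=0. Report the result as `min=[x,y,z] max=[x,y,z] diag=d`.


min=[-19.500,-24.200,8.900] max=[22.300,17.600,28.900] diag=62.406

A = translate([1.4, -3.3, 8.9]) cylinder(h=13.4, r=19.7) → bbox [-18.3,-23,8.9] .. [21.1,16.4,22.3]
B = cylinder(h=6.6, r=1.2) → bbox [-1.2,-1.2,0] .. [1.2,1.2,6.6]
lo = A.lo+B.lo = [-18.3-1.2, -23-1.2, 8.9+0] = [-19.500,-24.200,8.900]
hi = A.hi+B.hi = [21.1+1.2, 16.4+1.2, 22.3+6.6] = [22.300,17.600,28.900]
diag = √(41.8²+41.8²+20²) = √3894.48 = 62.406


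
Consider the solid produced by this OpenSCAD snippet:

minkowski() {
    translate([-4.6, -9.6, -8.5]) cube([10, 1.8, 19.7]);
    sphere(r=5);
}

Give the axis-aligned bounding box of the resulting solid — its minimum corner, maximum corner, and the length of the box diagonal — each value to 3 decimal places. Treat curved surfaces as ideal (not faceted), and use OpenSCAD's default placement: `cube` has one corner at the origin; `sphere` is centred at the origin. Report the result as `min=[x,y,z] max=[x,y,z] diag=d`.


min=[-9.600,-14.600,-13.500] max=[10.400,-2.800,16.200] diag=37.701

A = translate([-4.6, -9.6, -8.5]) cube([10, 1.8, 19.7]) → bbox [-4.6,-9.6,-8.5] .. [5.4,-7.8,11.2]
B = sphere(r=5) → bbox [-5,-5,-5] .. [5,5,5]
lo = A.lo+B.lo = [-4.6-5, -9.6-5, -8.5-5] = [-9.600,-14.600,-13.500]
hi = A.hi+B.hi = [5.4+5, -7.8+5, 11.2+5] = [10.400,-2.800,16.200]
diag = √(20²+11.8²+29.7²) = √1421.33 = 37.701


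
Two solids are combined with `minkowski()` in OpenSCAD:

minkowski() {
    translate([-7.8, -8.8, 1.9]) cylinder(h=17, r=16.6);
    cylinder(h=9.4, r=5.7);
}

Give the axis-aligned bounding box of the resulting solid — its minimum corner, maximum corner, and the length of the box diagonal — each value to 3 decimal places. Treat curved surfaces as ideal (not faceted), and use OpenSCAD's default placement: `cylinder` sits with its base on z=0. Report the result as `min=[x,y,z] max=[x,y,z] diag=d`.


min=[-30.100,-31.100,1.900] max=[14.500,13.500,28.300] diag=68.376

A = translate([-7.8, -8.8, 1.9]) cylinder(h=17, r=16.6) → bbox [-24.4,-25.4,1.9] .. [8.8,7.8,18.9]
B = cylinder(h=9.4, r=5.7) → bbox [-5.7,-5.7,0] .. [5.7,5.7,9.4]
lo = A.lo+B.lo = [-24.4-5.7, -25.4-5.7, 1.9+0] = [-30.100,-31.100,1.900]
hi = A.hi+B.hi = [8.8+5.7, 7.8+5.7, 18.9+9.4] = [14.500,13.500,28.300]
diag = √(44.6²+44.6²+26.4²) = √4675.28 = 68.376


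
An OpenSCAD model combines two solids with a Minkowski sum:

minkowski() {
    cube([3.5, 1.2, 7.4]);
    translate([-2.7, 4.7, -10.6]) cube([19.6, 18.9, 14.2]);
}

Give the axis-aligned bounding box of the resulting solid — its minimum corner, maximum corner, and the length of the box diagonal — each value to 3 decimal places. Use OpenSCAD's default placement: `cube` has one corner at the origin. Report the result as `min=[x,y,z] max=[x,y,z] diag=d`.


A = translate([-2.7, 4.7, -10.6]) cube([19.6, 18.9, 14.2]) → bbox [-2.7,4.7,-10.6] .. [16.9,23.6,3.6]
B = cube([3.5, 1.2, 7.4]) → bbox [0,0,0] .. [3.5,1.2,7.4]
lo = A.lo+B.lo = [-2.7+0, 4.7+0, -10.6+0] = [-2.700,4.700,-10.600]
hi = A.hi+B.hi = [16.9+3.5, 23.6+1.2, 3.6+7.4] = [20.400,24.800,11.000]
diag = √(23.1²+20.1²+21.6²) = √1404.18 = 37.472

min=[-2.700,4.700,-10.600] max=[20.400,24.800,11.000] diag=37.472


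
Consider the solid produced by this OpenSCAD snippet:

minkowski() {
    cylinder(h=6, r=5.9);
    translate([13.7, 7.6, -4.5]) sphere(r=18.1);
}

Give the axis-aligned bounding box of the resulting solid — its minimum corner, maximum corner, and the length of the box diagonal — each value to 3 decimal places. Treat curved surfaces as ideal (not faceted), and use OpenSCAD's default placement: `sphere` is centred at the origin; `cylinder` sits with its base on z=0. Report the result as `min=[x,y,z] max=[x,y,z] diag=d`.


min=[-10.300,-16.400,-22.600] max=[37.700,31.600,19.600] diag=79.930

A = translate([13.7, 7.6, -4.5]) sphere(r=18.1) → bbox [-4.4,-10.5,-22.6] .. [31.8,25.7,13.6]
B = cylinder(h=6, r=5.9) → bbox [-5.9,-5.9,0] .. [5.9,5.9,6]
lo = A.lo+B.lo = [-4.4-5.9, -10.5-5.9, -22.6+0] = [-10.300,-16.400,-22.600]
hi = A.hi+B.hi = [31.8+5.9, 25.7+5.9, 13.6+6] = [37.700,31.600,19.600]
diag = √(48²+48²+42.2²) = √6388.84 = 79.930


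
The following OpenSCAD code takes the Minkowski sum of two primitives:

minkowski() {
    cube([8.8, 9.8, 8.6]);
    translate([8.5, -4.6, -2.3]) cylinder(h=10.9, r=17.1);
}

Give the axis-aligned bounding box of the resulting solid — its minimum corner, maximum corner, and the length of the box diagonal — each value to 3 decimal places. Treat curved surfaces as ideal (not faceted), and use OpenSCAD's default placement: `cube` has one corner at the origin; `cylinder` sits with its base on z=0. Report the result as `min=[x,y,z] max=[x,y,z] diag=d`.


A = translate([8.5, -4.6, -2.3]) cylinder(h=10.9, r=17.1) → bbox [-8.6,-21.7,-2.3] .. [25.6,12.5,8.6]
B = cube([8.8, 9.8, 8.6]) → bbox [0,0,0] .. [8.8,9.8,8.6]
lo = A.lo+B.lo = [-8.6+0, -21.7+0, -2.3+0] = [-8.600,-21.700,-2.300]
hi = A.hi+B.hi = [25.6+8.8, 12.5+9.8, 8.6+8.6] = [34.400,22.300,17.200]
diag = √(43²+44²+19.5²) = √4165.25 = 64.539

min=[-8.600,-21.700,-2.300] max=[34.400,22.300,17.200] diag=64.539


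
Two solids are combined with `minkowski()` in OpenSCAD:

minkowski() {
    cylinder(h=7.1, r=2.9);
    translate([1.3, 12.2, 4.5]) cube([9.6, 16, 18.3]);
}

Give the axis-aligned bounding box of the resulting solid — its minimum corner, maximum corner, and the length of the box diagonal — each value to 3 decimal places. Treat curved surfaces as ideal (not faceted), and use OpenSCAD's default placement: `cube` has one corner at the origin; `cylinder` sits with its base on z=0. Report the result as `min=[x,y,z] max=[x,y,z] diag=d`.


A = translate([1.3, 12.2, 4.5]) cube([9.6, 16, 18.3]) → bbox [1.3,12.2,4.5] .. [10.9,28.2,22.8]
B = cylinder(h=7.1, r=2.9) → bbox [-2.9,-2.9,0] .. [2.9,2.9,7.1]
lo = A.lo+B.lo = [1.3-2.9, 12.2-2.9, 4.5+0] = [-1.600,9.300,4.500]
hi = A.hi+B.hi = [10.9+2.9, 28.2+2.9, 22.8+7.1] = [13.800,31.100,29.900]
diag = √(15.4²+21.8²+25.4²) = √1357.56 = 36.845

min=[-1.600,9.300,4.500] max=[13.800,31.100,29.900] diag=36.845


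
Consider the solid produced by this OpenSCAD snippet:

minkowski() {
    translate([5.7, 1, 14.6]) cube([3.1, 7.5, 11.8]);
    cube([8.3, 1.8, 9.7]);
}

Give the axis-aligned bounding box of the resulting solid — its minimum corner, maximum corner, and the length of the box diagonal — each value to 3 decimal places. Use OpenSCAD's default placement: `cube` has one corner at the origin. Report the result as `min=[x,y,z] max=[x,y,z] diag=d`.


min=[5.700,1.000,14.600] max=[17.100,10.300,36.100] diag=26.052

A = translate([5.7, 1, 14.6]) cube([3.1, 7.5, 11.8]) → bbox [5.7,1,14.6] .. [8.8,8.5,26.4]
B = cube([8.3, 1.8, 9.7]) → bbox [0,0,0] .. [8.3,1.8,9.7]
lo = A.lo+B.lo = [5.7+0, 1+0, 14.6+0] = [5.700,1.000,14.600]
hi = A.hi+B.hi = [8.8+8.3, 8.5+1.8, 26.4+9.7] = [17.100,10.300,36.100]
diag = √(11.4²+9.3²+21.5²) = √678.7 = 26.052


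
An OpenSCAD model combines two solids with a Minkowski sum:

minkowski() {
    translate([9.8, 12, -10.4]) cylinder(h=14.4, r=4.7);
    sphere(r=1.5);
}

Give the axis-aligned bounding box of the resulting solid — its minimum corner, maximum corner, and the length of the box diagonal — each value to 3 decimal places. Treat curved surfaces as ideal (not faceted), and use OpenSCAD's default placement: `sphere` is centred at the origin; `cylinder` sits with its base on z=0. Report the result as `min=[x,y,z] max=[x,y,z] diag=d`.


min=[3.600,5.800,-11.900] max=[16.000,18.200,5.500] diag=24.704

A = translate([9.8, 12, -10.4]) cylinder(h=14.4, r=4.7) → bbox [5.1,7.3,-10.4] .. [14.5,16.7,4]
B = sphere(r=1.5) → bbox [-1.5,-1.5,-1.5] .. [1.5,1.5,1.5]
lo = A.lo+B.lo = [5.1-1.5, 7.3-1.5, -10.4-1.5] = [3.600,5.800,-11.900]
hi = A.hi+B.hi = [14.5+1.5, 16.7+1.5, 4+1.5] = [16.000,18.200,5.500]
diag = √(12.4²+12.4²+17.4²) = √610.28 = 24.704


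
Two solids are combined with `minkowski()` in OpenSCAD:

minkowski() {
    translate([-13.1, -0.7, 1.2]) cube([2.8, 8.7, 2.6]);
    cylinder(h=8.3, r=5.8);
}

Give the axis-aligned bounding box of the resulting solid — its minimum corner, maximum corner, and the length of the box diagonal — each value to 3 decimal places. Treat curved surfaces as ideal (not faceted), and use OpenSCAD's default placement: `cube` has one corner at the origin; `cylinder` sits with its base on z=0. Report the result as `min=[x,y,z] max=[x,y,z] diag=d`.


min=[-18.900,-6.500,1.200] max=[-4.500,13.800,12.100] diag=27.171

A = translate([-13.1, -0.7, 1.2]) cube([2.8, 8.7, 2.6]) → bbox [-13.1,-0.7,1.2] .. [-10.3,8,3.8]
B = cylinder(h=8.3, r=5.8) → bbox [-5.8,-5.8,0] .. [5.8,5.8,8.3]
lo = A.lo+B.lo = [-13.1-5.8, -0.7-5.8, 1.2+0] = [-18.900,-6.500,1.200]
hi = A.hi+B.hi = [-10.3+5.8, 8+5.8, 3.8+8.3] = [-4.500,13.800,12.100]
diag = √(14.4²+20.3²+10.9²) = √738.26 = 27.171


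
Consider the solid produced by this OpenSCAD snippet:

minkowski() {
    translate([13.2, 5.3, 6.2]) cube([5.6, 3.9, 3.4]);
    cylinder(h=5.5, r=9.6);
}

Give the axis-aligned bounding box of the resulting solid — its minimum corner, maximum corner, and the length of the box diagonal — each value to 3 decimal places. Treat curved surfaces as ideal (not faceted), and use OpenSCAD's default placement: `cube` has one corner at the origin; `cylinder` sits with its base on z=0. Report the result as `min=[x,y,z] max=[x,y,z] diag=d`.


min=[3.600,-4.300,6.200] max=[28.400,18.800,15.100] diag=35.041

A = translate([13.2, 5.3, 6.2]) cube([5.6, 3.9, 3.4]) → bbox [13.2,5.3,6.2] .. [18.8,9.2,9.6]
B = cylinder(h=5.5, r=9.6) → bbox [-9.6,-9.6,0] .. [9.6,9.6,5.5]
lo = A.lo+B.lo = [13.2-9.6, 5.3-9.6, 6.2+0] = [3.600,-4.300,6.200]
hi = A.hi+B.hi = [18.8+9.6, 9.2+9.6, 9.6+5.5] = [28.400,18.800,15.100]
diag = √(24.8²+23.1²+8.9²) = √1227.86 = 35.041


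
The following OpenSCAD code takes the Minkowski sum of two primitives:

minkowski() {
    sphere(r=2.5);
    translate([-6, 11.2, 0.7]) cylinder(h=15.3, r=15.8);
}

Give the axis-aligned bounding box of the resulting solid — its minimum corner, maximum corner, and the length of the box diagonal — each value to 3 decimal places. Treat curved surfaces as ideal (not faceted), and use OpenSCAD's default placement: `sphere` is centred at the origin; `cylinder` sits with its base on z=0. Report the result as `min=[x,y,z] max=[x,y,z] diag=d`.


A = translate([-6, 11.2, 0.7]) cylinder(h=15.3, r=15.8) → bbox [-21.8,-4.6,0.7] .. [9.8,27,16]
B = sphere(r=2.5) → bbox [-2.5,-2.5,-2.5] .. [2.5,2.5,2.5]
lo = A.lo+B.lo = [-21.8-2.5, -4.6-2.5, 0.7-2.5] = [-24.300,-7.100,-1.800]
hi = A.hi+B.hi = [9.8+2.5, 27+2.5, 16+2.5] = [12.300,29.500,18.500]
diag = √(36.6²+36.6²+20.3²) = √3091.21 = 55.599

min=[-24.300,-7.100,-1.800] max=[12.300,29.500,18.500] diag=55.599


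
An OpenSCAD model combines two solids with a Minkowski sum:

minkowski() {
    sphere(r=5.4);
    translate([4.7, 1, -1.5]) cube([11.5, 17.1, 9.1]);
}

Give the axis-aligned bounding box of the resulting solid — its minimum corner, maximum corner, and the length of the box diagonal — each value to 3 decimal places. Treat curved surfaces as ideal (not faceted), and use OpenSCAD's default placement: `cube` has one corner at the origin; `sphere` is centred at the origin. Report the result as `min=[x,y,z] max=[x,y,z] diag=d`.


A = translate([4.7, 1, -1.5]) cube([11.5, 17.1, 9.1]) → bbox [4.7,1,-1.5] .. [16.2,18.1,7.6]
B = sphere(r=5.4) → bbox [-5.4,-5.4,-5.4] .. [5.4,5.4,5.4]
lo = A.lo+B.lo = [4.7-5.4, 1-5.4, -1.5-5.4] = [-0.700,-4.400,-6.900]
hi = A.hi+B.hi = [16.2+5.4, 18.1+5.4, 7.6+5.4] = [21.600,23.500,13.000]
diag = √(22.3²+27.9²+19.9²) = √1671.71 = 40.887

min=[-0.700,-4.400,-6.900] max=[21.600,23.500,13.000] diag=40.887


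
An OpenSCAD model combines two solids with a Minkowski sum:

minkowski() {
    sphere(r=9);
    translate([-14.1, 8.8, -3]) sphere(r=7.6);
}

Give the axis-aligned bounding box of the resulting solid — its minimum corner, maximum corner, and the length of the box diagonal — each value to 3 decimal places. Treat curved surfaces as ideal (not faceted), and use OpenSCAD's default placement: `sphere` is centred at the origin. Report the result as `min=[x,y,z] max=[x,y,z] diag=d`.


A = translate([-14.1, 8.8, -3]) sphere(r=7.6) → bbox [-21.7,1.2,-10.6] .. [-6.5,16.4,4.6]
B = sphere(r=9) → bbox [-9,-9,-9] .. [9,9,9]
lo = A.lo+B.lo = [-21.7-9, 1.2-9, -10.6-9] = [-30.700,-7.800,-19.600]
hi = A.hi+B.hi = [-6.5+9, 16.4+9, 4.6+9] = [2.500,25.400,13.600]
diag = √(33.2²+33.2²+33.2²) = √3306.72 = 57.504

min=[-30.700,-7.800,-19.600] max=[2.500,25.400,13.600] diag=57.504


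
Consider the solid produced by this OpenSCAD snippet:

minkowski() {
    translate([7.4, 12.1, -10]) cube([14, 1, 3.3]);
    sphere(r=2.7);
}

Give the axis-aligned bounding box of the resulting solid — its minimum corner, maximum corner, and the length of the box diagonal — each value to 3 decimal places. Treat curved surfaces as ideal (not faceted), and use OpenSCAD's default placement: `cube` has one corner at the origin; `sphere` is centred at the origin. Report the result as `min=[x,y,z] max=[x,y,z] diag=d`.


min=[4.700,9.400,-12.700] max=[24.100,15.800,-4.000] diag=22.204

A = translate([7.4, 12.1, -10]) cube([14, 1, 3.3]) → bbox [7.4,12.1,-10] .. [21.4,13.1,-6.7]
B = sphere(r=2.7) → bbox [-2.7,-2.7,-2.7] .. [2.7,2.7,2.7]
lo = A.lo+B.lo = [7.4-2.7, 12.1-2.7, -10-2.7] = [4.700,9.400,-12.700]
hi = A.hi+B.hi = [21.4+2.7, 13.1+2.7, -6.7+2.7] = [24.100,15.800,-4.000]
diag = √(19.4²+6.4²+8.7²) = √493.01 = 22.204


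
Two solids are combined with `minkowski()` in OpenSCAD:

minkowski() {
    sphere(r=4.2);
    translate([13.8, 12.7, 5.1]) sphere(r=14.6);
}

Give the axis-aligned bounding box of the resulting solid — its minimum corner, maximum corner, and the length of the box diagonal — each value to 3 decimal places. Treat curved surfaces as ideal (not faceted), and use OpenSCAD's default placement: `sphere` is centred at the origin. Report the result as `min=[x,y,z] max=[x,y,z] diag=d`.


min=[-5.000,-6.100,-13.700] max=[32.600,31.500,23.900] diag=65.125

A = translate([13.8, 12.7, 5.1]) sphere(r=14.6) → bbox [-0.8,-1.9,-9.5] .. [28.4,27.3,19.7]
B = sphere(r=4.2) → bbox [-4.2,-4.2,-4.2] .. [4.2,4.2,4.2]
lo = A.lo+B.lo = [-0.8-4.2, -1.9-4.2, -9.5-4.2] = [-5.000,-6.100,-13.700]
hi = A.hi+B.hi = [28.4+4.2, 27.3+4.2, 19.7+4.2] = [32.600,31.500,23.900]
diag = √(37.6²+37.6²+37.6²) = √4241.28 = 65.125


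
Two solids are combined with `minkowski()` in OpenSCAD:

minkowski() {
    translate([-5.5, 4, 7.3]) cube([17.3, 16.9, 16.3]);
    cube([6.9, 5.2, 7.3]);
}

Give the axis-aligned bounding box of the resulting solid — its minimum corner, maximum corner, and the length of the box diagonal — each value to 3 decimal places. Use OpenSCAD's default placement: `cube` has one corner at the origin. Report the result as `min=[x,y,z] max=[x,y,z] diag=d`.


min=[-5.500,4.000,7.300] max=[18.700,26.100,30.900] diag=40.386

A = translate([-5.5, 4, 7.3]) cube([17.3, 16.9, 16.3]) → bbox [-5.5,4,7.3] .. [11.8,20.9,23.6]
B = cube([6.9, 5.2, 7.3]) → bbox [0,0,0] .. [6.9,5.2,7.3]
lo = A.lo+B.lo = [-5.5+0, 4+0, 7.3+0] = [-5.500,4.000,7.300]
hi = A.hi+B.hi = [11.8+6.9, 20.9+5.2, 23.6+7.3] = [18.700,26.100,30.900]
diag = √(24.2²+22.1²+23.6²) = √1631.01 = 40.386


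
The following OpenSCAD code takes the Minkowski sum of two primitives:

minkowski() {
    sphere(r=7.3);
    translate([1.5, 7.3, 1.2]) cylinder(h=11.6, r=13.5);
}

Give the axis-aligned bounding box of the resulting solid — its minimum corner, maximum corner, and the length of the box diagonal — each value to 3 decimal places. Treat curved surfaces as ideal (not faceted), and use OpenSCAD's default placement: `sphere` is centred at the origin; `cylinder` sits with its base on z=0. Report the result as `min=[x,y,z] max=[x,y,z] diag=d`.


A = translate([1.5, 7.3, 1.2]) cylinder(h=11.6, r=13.5) → bbox [-12,-6.2,1.2] .. [15,20.8,12.8]
B = sphere(r=7.3) → bbox [-7.3,-7.3,-7.3] .. [7.3,7.3,7.3]
lo = A.lo+B.lo = [-12-7.3, -6.2-7.3, 1.2-7.3] = [-19.300,-13.500,-6.100]
hi = A.hi+B.hi = [15+7.3, 20.8+7.3, 12.8+7.3] = [22.300,28.100,20.100]
diag = √(41.6²+41.6²+26.2²) = √4147.56 = 64.402

min=[-19.300,-13.500,-6.100] max=[22.300,28.100,20.100] diag=64.402


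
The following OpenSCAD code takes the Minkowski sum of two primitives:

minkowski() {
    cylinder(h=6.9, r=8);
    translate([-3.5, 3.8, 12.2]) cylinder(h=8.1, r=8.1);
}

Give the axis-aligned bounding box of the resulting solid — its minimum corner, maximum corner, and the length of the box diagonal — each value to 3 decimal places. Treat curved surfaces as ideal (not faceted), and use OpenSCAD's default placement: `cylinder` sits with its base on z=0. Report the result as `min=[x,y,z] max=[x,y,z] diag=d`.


min=[-19.600,-12.300,12.200] max=[12.600,19.900,27.200] diag=47.945

A = translate([-3.5, 3.8, 12.2]) cylinder(h=8.1, r=8.1) → bbox [-11.6,-4.3,12.2] .. [4.6,11.9,20.3]
B = cylinder(h=6.9, r=8) → bbox [-8,-8,0] .. [8,8,6.9]
lo = A.lo+B.lo = [-11.6-8, -4.3-8, 12.2+0] = [-19.600,-12.300,12.200]
hi = A.hi+B.hi = [4.6+8, 11.9+8, 20.3+6.9] = [12.600,19.900,27.200]
diag = √(32.2²+32.2²+15²) = √2298.68 = 47.945


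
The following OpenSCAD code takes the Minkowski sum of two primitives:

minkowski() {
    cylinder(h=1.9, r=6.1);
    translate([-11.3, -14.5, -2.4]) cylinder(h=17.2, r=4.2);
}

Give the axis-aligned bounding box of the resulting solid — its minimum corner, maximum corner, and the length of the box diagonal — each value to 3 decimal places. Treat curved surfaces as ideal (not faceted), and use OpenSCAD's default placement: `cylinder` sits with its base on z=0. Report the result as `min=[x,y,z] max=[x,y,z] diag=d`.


A = translate([-11.3, -14.5, -2.4]) cylinder(h=17.2, r=4.2) → bbox [-15.5,-18.7,-2.4] .. [-7.1,-10.3,14.8]
B = cylinder(h=1.9, r=6.1) → bbox [-6.1,-6.1,0] .. [6.1,6.1,1.9]
lo = A.lo+B.lo = [-15.5-6.1, -18.7-6.1, -2.4+0] = [-21.600,-24.800,-2.400]
hi = A.hi+B.hi = [-7.1+6.1, -10.3+6.1, 14.8+1.9] = [-1.000,-4.200,16.700]
diag = √(20.6²+20.6²+19.1²) = √1213.53 = 34.836

min=[-21.600,-24.800,-2.400] max=[-1.000,-4.200,16.700] diag=34.836


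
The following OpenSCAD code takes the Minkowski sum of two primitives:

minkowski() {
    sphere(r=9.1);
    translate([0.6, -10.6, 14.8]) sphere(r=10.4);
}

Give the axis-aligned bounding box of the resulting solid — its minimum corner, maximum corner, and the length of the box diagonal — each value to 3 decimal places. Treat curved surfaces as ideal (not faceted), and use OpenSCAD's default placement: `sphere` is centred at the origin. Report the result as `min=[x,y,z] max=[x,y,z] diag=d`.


A = translate([0.6, -10.6, 14.8]) sphere(r=10.4) → bbox [-9.8,-21,4.4] .. [11,-0.2,25.2]
B = sphere(r=9.1) → bbox [-9.1,-9.1,-9.1] .. [9.1,9.1,9.1]
lo = A.lo+B.lo = [-9.8-9.1, -21-9.1, 4.4-9.1] = [-18.900,-30.100,-4.700]
hi = A.hi+B.hi = [11+9.1, -0.2+9.1, 25.2+9.1] = [20.100,8.900,34.300]
diag = √(39²+39²+39²) = √4563 = 67.550

min=[-18.900,-30.100,-4.700] max=[20.100,8.900,34.300] diag=67.550
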